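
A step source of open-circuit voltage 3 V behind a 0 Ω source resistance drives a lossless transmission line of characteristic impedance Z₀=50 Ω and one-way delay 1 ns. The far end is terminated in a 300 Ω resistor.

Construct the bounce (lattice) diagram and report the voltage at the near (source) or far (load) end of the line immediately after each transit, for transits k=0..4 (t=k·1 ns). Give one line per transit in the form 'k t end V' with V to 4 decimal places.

0 0 source 3.0000
1 1 load 5.1429
2 2 source 3.0000
3 3 load 1.4694
4 4 source 3.0000

Γ_L=0.714286, Γ_S=-1.000000; launch V₁=3·50/50=3.000000
k=0 src: V=3.0000
k=1 load: inc=3.000000, refl=3.000000·0.714286=2.1429; V=0.000000+3.000000+2.142857=5.1429
k=2 src: inc=2.142857, refl=2.142857·-1.000000=-2.1429; V=3.000000+2.142857+-2.142857=3.0000
k=3 load: inc=-2.142857, refl=-2.142857·0.714286=-1.5306; V=5.142857+-2.142857+-1.530612=1.4694
k=4 src: inc=-1.530612, refl=-1.530612·-1.000000=1.5306; V=3.000000+-1.530612+1.530612=3.0000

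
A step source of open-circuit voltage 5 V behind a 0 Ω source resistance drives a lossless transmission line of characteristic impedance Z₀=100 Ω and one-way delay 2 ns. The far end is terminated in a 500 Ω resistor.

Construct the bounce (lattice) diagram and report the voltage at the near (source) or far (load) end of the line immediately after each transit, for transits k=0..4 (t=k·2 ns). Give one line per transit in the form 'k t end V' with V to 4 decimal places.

0 0 source 5.0000
1 2 load 8.3333
2 4 source 5.0000
3 6 load 2.7778
4 8 source 5.0000

Γ_L=0.666667, Γ_S=-1.000000; launch V₁=5·100/100=5.000000
k=0 src: V=5.0000
k=1 load: inc=5.000000, refl=5.000000·0.666667=3.3333; V=0.000000+5.000000+3.333333=8.3333
k=2 src: inc=3.333333, refl=3.333333·-1.000000=-3.3333; V=5.000000+3.333333+-3.333333=5.0000
k=3 load: inc=-3.333333, refl=-3.333333·0.666667=-2.2222; V=8.333333+-3.333333+-2.222222=2.7778
k=4 src: inc=-2.222222, refl=-2.222222·-1.000000=2.2222; V=5.000000+-2.222222+2.222222=5.0000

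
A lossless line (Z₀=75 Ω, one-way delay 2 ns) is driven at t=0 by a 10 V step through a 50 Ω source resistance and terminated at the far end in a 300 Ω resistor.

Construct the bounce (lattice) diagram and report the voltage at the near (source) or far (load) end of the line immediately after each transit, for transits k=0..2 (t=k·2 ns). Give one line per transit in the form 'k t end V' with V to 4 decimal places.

Γ_L=0.600000, Γ_S=-0.200000; launch V₁=10·75/125=6.000000
k=0 src: V=6.0000
k=1 load: inc=6.000000, refl=6.000000·0.600000=3.6000; V=0.000000+6.000000+3.600000=9.6000
k=2 src: inc=3.600000, refl=3.600000·-0.200000=-0.7200; V=6.000000+3.600000+-0.720000=8.8800

0 0 source 6.0000
1 2 load 9.6000
2 4 source 8.8800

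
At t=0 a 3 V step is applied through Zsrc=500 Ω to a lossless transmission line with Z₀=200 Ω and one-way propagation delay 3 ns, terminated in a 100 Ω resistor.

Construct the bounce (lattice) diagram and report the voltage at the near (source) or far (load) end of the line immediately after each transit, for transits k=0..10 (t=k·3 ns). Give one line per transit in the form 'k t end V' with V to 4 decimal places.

Γ_L=-0.333333, Γ_S=0.428571; launch V₁=3·200/700=0.857143
k=0 src: V=0.8571
k=1 load: inc=0.857143, refl=0.857143·-0.333333=-0.2857; V=0.000000+0.857143+-0.285714=0.5714
k=2 src: inc=-0.285714, refl=-0.285714·0.428571=-0.1224; V=0.857143+-0.285714+-0.122449=0.4490
k=3 load: inc=-0.122449, refl=-0.122449·-0.333333=0.0408; V=0.571429+-0.122449+0.040816=0.4898
k=4 src: inc=0.040816, refl=0.040816·0.428571=0.0175; V=0.448980+0.040816+0.017493=0.5073
k=5 load: inc=0.017493, refl=0.017493·-0.333333=-0.0058; V=0.489796+0.017493+-0.005831=0.5015
k=6 src: inc=-0.005831, refl=-0.005831·0.428571=-0.0025; V=0.507289+-0.005831+-0.002499=0.4990
k=7 load: inc=-0.002499, refl=-0.002499·-0.333333=0.0008; V=0.501458+-0.002499+0.000833=0.4998
k=8 src: inc=0.000833, refl=0.000833·0.428571=0.0004; V=0.498959+0.000833+0.000357=0.5001
k=9 load: inc=0.000357, refl=0.000357·-0.333333=-0.0001; V=0.499792+0.000357+-0.000119=0.5000
k=10 src: inc=-0.000119, refl=-0.000119·0.428571=-0.0001; V=0.500149+-0.000119+-0.000051=0.5000

0 0 source 0.8571
1 3 load 0.5714
2 6 source 0.4490
3 9 load 0.4898
4 12 source 0.5073
5 15 load 0.5015
6 18 source 0.4990
7 21 load 0.4998
8 24 source 0.5001
9 27 load 0.5000
10 30 source 0.5000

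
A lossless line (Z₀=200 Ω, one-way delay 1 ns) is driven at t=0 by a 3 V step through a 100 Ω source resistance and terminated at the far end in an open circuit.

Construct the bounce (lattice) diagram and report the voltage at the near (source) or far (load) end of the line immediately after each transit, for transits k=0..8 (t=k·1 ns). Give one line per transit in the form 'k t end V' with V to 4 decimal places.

0 0 source 2.0000
1 1 load 4.0000
2 2 source 3.3333
3 3 load 2.6667
4 4 source 2.8889
5 5 load 3.1111
6 6 source 3.0370
7 7 load 2.9630
8 8 source 2.9877

Γ_L=1.000000, Γ_S=-0.333333; launch V₁=3·200/300=2.000000
k=0 src: V=2.0000
k=1 load: inc=2.000000, refl=2.000000·1.000000=2.0000; V=0.000000+2.000000+2.000000=4.0000
k=2 src: inc=2.000000, refl=2.000000·-0.333333=-0.6667; V=2.000000+2.000000+-0.666667=3.3333
k=3 load: inc=-0.666667, refl=-0.666667·1.000000=-0.6667; V=4.000000+-0.666667+-0.666667=2.6667
k=4 src: inc=-0.666667, refl=-0.666667·-0.333333=0.2222; V=3.333333+-0.666667+0.222222=2.8889
k=5 load: inc=0.222222, refl=0.222222·1.000000=0.2222; V=2.666667+0.222222+0.222222=3.1111
k=6 src: inc=0.222222, refl=0.222222·-0.333333=-0.0741; V=2.888889+0.222222+-0.074074=3.0370
k=7 load: inc=-0.074074, refl=-0.074074·1.000000=-0.0741; V=3.111111+-0.074074+-0.074074=2.9630
k=8 src: inc=-0.074074, refl=-0.074074·-0.333333=0.0247; V=3.037037+-0.074074+0.024691=2.9877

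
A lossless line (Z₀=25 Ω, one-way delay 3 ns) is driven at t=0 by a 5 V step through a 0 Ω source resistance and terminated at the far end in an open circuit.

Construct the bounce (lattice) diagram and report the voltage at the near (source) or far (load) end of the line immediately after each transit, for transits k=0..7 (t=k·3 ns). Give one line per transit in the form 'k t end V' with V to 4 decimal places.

0 0 source 5.0000
1 3 load 10.0000
2 6 source 5.0000
3 9 load 0.0000
4 12 source 5.0000
5 15 load 10.0000
6 18 source 5.0000
7 21 load 0.0000

Γ_L=1.000000, Γ_S=-1.000000; launch V₁=5·25/25=5.000000
k=0 src: V=5.0000
k=1 load: inc=5.000000, refl=5.000000·1.000000=5.0000; V=0.000000+5.000000+5.000000=10.0000
k=2 src: inc=5.000000, refl=5.000000·-1.000000=-5.0000; V=5.000000+5.000000+-5.000000=5.0000
k=3 load: inc=-5.000000, refl=-5.000000·1.000000=-5.0000; V=10.000000+-5.000000+-5.000000=0.0000
k=4 src: inc=-5.000000, refl=-5.000000·-1.000000=5.0000; V=5.000000+-5.000000+5.000000=5.0000
k=5 load: inc=5.000000, refl=5.000000·1.000000=5.0000; V=0.000000+5.000000+5.000000=10.0000
k=6 src: inc=5.000000, refl=5.000000·-1.000000=-5.0000; V=5.000000+5.000000+-5.000000=5.0000
k=7 load: inc=-5.000000, refl=-5.000000·1.000000=-5.0000; V=10.000000+-5.000000+-5.000000=0.0000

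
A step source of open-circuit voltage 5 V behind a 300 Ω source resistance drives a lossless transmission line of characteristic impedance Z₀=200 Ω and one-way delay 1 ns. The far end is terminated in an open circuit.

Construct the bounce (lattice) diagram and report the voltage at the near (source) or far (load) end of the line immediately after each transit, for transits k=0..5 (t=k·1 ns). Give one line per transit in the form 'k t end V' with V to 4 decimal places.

0 0 source 2.0000
1 1 load 4.0000
2 2 source 4.4000
3 3 load 4.8000
4 4 source 4.8800
5 5 load 4.9600

Γ_L=1.000000, Γ_S=0.200000; launch V₁=5·200/500=2.000000
k=0 src: V=2.0000
k=1 load: inc=2.000000, refl=2.000000·1.000000=2.0000; V=0.000000+2.000000+2.000000=4.0000
k=2 src: inc=2.000000, refl=2.000000·0.200000=0.4000; V=2.000000+2.000000+0.400000=4.4000
k=3 load: inc=0.400000, refl=0.400000·1.000000=0.4000; V=4.000000+0.400000+0.400000=4.8000
k=4 src: inc=0.400000, refl=0.400000·0.200000=0.0800; V=4.400000+0.400000+0.080000=4.8800
k=5 load: inc=0.080000, refl=0.080000·1.000000=0.0800; V=4.800000+0.080000+0.080000=4.9600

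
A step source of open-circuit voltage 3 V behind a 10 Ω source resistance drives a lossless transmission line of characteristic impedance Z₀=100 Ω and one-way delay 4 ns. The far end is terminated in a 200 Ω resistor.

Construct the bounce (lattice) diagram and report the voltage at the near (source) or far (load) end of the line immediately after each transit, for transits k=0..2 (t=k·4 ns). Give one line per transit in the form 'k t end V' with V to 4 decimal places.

Γ_L=0.333333, Γ_S=-0.818182; launch V₁=3·100/110=2.727273
k=0 src: V=2.7273
k=1 load: inc=2.727273, refl=2.727273·0.333333=0.9091; V=0.000000+2.727273+0.909091=3.6364
k=2 src: inc=0.909091, refl=0.909091·-0.818182=-0.7438; V=2.727273+0.909091+-0.743802=2.8926

0 0 source 2.7273
1 4 load 3.6364
2 8 source 2.8926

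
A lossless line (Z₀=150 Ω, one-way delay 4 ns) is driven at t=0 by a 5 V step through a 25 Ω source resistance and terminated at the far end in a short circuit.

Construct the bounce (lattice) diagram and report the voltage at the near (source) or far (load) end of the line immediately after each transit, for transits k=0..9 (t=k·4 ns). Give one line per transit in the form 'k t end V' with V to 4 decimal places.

0 0 source 4.2857
1 4 load 0.0000
2 8 source 3.0612
3 12 load 0.0000
4 16 source 2.1866
5 20 load 0.0000
6 24 source 1.5618
7 28 load 0.0000
8 32 source 1.1156
9 36 load 0.0000

Γ_L=-1.000000, Γ_S=-0.714286; launch V₁=5·150/175=4.285714
k=0 src: V=4.2857
k=1 load: inc=4.285714, refl=4.285714·-1.000000=-4.2857; V=0.000000+4.285714+-4.285714=0.0000
k=2 src: inc=-4.285714, refl=-4.285714·-0.714286=3.0612; V=4.285714+-4.285714+3.061224=3.0612
k=3 load: inc=3.061224, refl=3.061224·-1.000000=-3.0612; V=0.000000+3.061224+-3.061224=0.0000
k=4 src: inc=-3.061224, refl=-3.061224·-0.714286=2.1866; V=3.061224+-3.061224+2.186589=2.1866
k=5 load: inc=2.186589, refl=2.186589·-1.000000=-2.1866; V=0.000000+2.186589+-2.186589=0.0000
k=6 src: inc=-2.186589, refl=-2.186589·-0.714286=1.5618; V=2.186589+-2.186589+1.561849=1.5618
k=7 load: inc=1.561849, refl=1.561849·-1.000000=-1.5618; V=0.000000+1.561849+-1.561849=0.0000
k=8 src: inc=-1.561849, refl=-1.561849·-0.714286=1.1156; V=1.561849+-1.561849+1.115607=1.1156
k=9 load: inc=1.115607, refl=1.115607·-1.000000=-1.1156; V=0.000000+1.115607+-1.115607=0.0000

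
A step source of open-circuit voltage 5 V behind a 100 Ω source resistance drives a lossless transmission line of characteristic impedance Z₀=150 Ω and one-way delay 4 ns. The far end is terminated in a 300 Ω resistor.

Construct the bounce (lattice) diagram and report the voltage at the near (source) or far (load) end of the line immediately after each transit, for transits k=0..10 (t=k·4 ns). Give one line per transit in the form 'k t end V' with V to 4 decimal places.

0 0 source 3.0000
1 4 load 4.0000
2 8 source 3.8000
3 12 load 3.7333
4 16 source 3.7467
5 20 load 3.7511
6 24 source 3.7502
7 28 load 3.7499
8 32 source 3.7500
9 36 load 3.7500
10 40 source 3.7500

Γ_L=0.333333, Γ_S=-0.200000; launch V₁=5·150/250=3.000000
k=0 src: V=3.0000
k=1 load: inc=3.000000, refl=3.000000·0.333333=1.0000; V=0.000000+3.000000+1.000000=4.0000
k=2 src: inc=1.000000, refl=1.000000·-0.200000=-0.2000; V=3.000000+1.000000+-0.200000=3.8000
k=3 load: inc=-0.200000, refl=-0.200000·0.333333=-0.0667; V=4.000000+-0.200000+-0.066667=3.7333
k=4 src: inc=-0.066667, refl=-0.066667·-0.200000=0.0133; V=3.800000+-0.066667+0.013333=3.7467
k=5 load: inc=0.013333, refl=0.013333·0.333333=0.0044; V=3.733333+0.013333+0.004444=3.7511
k=6 src: inc=0.004444, refl=0.004444·-0.200000=-0.0009; V=3.746667+0.004444+-0.000889=3.7502
k=7 load: inc=-0.000889, refl=-0.000889·0.333333=-0.0003; V=3.751111+-0.000889+-0.000296=3.7499
k=8 src: inc=-0.000296, refl=-0.000296·-0.200000=0.0001; V=3.750222+-0.000296+0.000059=3.7500
k=9 load: inc=0.000059, refl=0.000059·0.333333=0.0000; V=3.749926+0.000059+0.000020=3.7500
k=10 src: inc=0.000020, refl=0.000020·-0.200000=-0.0000; V=3.749985+0.000020+-0.000004=3.7500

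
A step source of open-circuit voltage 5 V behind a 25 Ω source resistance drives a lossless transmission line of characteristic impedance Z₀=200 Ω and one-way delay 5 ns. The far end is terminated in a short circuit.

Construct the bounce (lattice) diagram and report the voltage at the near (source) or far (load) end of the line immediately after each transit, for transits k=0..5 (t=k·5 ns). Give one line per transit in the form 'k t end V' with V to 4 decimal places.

Γ_L=-1.000000, Γ_S=-0.777778; launch V₁=5·200/225=4.444444
k=0 src: V=4.4444
k=1 load: inc=4.444444, refl=4.444444·-1.000000=-4.4444; V=0.000000+4.444444+-4.444444=0.0000
k=2 src: inc=-4.444444, refl=-4.444444·-0.777778=3.4568; V=4.444444+-4.444444+3.456790=3.4568
k=3 load: inc=3.456790, refl=3.456790·-1.000000=-3.4568; V=0.000000+3.456790+-3.456790=0.0000
k=4 src: inc=-3.456790, refl=-3.456790·-0.777778=2.6886; V=3.456790+-3.456790+2.688615=2.6886
k=5 load: inc=2.688615, refl=2.688615·-1.000000=-2.6886; V=0.000000+2.688615+-2.688615=0.0000

0 0 source 4.4444
1 5 load 0.0000
2 10 source 3.4568
3 15 load 0.0000
4 20 source 2.6886
5 25 load 0.0000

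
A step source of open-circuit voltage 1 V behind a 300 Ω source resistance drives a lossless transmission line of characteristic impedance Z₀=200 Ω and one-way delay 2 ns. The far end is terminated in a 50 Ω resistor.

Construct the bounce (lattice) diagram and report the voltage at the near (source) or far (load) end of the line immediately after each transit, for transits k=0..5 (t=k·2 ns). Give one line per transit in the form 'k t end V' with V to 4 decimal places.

Γ_L=-0.600000, Γ_S=0.200000; launch V₁=1·200/500=0.400000
k=0 src: V=0.4000
k=1 load: inc=0.400000, refl=0.400000·-0.600000=-0.2400; V=0.000000+0.400000+-0.240000=0.1600
k=2 src: inc=-0.240000, refl=-0.240000·0.200000=-0.0480; V=0.400000+-0.240000+-0.048000=0.1120
k=3 load: inc=-0.048000, refl=-0.048000·-0.600000=0.0288; V=0.160000+-0.048000+0.028800=0.1408
k=4 src: inc=0.028800, refl=0.028800·0.200000=0.0058; V=0.112000+0.028800+0.005760=0.1466
k=5 load: inc=0.005760, refl=0.005760·-0.600000=-0.0035; V=0.140800+0.005760+-0.003456=0.1431

0 0 source 0.4000
1 2 load 0.1600
2 4 source 0.1120
3 6 load 0.1408
4 8 source 0.1466
5 10 load 0.1431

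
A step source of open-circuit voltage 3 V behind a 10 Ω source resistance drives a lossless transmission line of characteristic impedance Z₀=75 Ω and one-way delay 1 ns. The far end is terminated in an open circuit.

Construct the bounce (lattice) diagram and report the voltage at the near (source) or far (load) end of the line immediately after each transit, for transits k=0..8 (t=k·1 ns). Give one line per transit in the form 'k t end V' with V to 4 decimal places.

Γ_L=1.000000, Γ_S=-0.764706; launch V₁=3·75/85=2.647059
k=0 src: V=2.6471
k=1 load: inc=2.647059, refl=2.647059·1.000000=2.6471; V=0.000000+2.647059+2.647059=5.2941
k=2 src: inc=2.647059, refl=2.647059·-0.764706=-2.0242; V=2.647059+2.647059+-2.024221=3.2699
k=3 load: inc=-2.024221, refl=-2.024221·1.000000=-2.0242; V=5.294118+-2.024221+-2.024221=1.2457
k=4 src: inc=-2.024221, refl=-2.024221·-0.764706=1.5479; V=3.269896+-2.024221+1.547934=2.7936
k=5 load: inc=1.547934, refl=1.547934·1.000000=1.5479; V=1.245675+1.547934+1.547934=4.3415
k=6 src: inc=1.547934, refl=1.547934·-0.764706=-1.1837; V=2.793609+1.547934+-1.183714=3.1578
k=7 load: inc=-1.183714, refl=-1.183714·1.000000=-1.1837; V=4.341543+-1.183714+-1.183714=1.9741
k=8 src: inc=-1.183714, refl=-1.183714·-0.764706=0.9052; V=3.157829+-1.183714+0.905193=2.8793

0 0 source 2.6471
1 1 load 5.2941
2 2 source 3.2699
3 3 load 1.2457
4 4 source 2.7936
5 5 load 4.3415
6 6 source 3.1578
7 7 load 1.9741
8 8 source 2.8793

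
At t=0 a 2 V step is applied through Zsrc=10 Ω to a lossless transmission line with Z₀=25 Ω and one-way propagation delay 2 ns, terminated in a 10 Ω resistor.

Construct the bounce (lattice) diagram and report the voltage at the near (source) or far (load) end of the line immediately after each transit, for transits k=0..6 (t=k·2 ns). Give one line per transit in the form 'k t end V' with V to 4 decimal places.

Γ_L=-0.428571, Γ_S=-0.428571; launch V₁=2·25/35=1.428571
k=0 src: V=1.4286
k=1 load: inc=1.428571, refl=1.428571·-0.428571=-0.6122; V=0.000000+1.428571+-0.612245=0.8163
k=2 src: inc=-0.612245, refl=-0.612245·-0.428571=0.2624; V=1.428571+-0.612245+0.262391=1.0787
k=3 load: inc=0.262391, refl=0.262391·-0.428571=-0.1125; V=0.816327+0.262391+-0.112453=0.9663
k=4 src: inc=-0.112453, refl=-0.112453·-0.428571=0.0482; V=1.078717+-0.112453+0.048194=1.0145
k=5 load: inc=0.048194, refl=0.048194·-0.428571=-0.0207; V=0.966264+0.048194+-0.020655=0.9938
k=6 src: inc=-0.020655, refl=-0.020655·-0.428571=0.0089; V=1.014458+-0.020655+0.008852=1.0027

0 0 source 1.4286
1 2 load 0.8163
2 4 source 1.0787
3 6 load 0.9663
4 8 source 1.0145
5 10 load 0.9938
6 12 source 1.0027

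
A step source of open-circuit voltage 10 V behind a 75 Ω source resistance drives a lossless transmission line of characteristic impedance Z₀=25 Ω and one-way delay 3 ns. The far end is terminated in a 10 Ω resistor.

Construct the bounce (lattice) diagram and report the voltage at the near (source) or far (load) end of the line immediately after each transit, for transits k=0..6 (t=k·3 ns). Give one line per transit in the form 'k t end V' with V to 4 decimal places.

0 0 source 2.5000
1 3 load 1.4286
2 6 source 0.8929
3 9 load 1.1224
4 12 source 1.2372
5 15 load 1.1880
6 18 source 1.1634

Γ_L=-0.428571, Γ_S=0.500000; launch V₁=10·25/100=2.500000
k=0 src: V=2.5000
k=1 load: inc=2.500000, refl=2.500000·-0.428571=-1.0714; V=0.000000+2.500000+-1.071429=1.4286
k=2 src: inc=-1.071429, refl=-1.071429·0.500000=-0.5357; V=2.500000+-1.071429+-0.535714=0.8929
k=3 load: inc=-0.535714, refl=-0.535714·-0.428571=0.2296; V=1.428571+-0.535714+0.229592=1.1224
k=4 src: inc=0.229592, refl=0.229592·0.500000=0.1148; V=0.892857+0.229592+0.114796=1.2372
k=5 load: inc=0.114796, refl=0.114796·-0.428571=-0.0492; V=1.122449+0.114796+-0.049198=1.1880
k=6 src: inc=-0.049198, refl=-0.049198·0.500000=-0.0246; V=1.237245+-0.049198+-0.024599=1.1634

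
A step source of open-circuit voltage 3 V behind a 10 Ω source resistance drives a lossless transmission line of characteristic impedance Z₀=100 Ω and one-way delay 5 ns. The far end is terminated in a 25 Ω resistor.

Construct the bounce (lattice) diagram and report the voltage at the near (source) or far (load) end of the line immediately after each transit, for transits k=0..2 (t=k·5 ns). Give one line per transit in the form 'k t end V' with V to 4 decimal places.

Γ_L=-0.600000, Γ_S=-0.818182; launch V₁=3·100/110=2.727273
k=0 src: V=2.7273
k=1 load: inc=2.727273, refl=2.727273·-0.600000=-1.6364; V=0.000000+2.727273+-1.636364=1.0909
k=2 src: inc=-1.636364, refl=-1.636364·-0.818182=1.3388; V=2.727273+-1.636364+1.338843=2.4298

0 0 source 2.7273
1 5 load 1.0909
2 10 source 2.4298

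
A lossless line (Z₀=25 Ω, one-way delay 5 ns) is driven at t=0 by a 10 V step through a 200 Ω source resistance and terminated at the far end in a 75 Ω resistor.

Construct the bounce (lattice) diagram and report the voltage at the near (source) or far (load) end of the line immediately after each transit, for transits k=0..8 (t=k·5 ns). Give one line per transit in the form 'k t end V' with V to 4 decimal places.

Γ_L=0.500000, Γ_S=0.777778; launch V₁=10·25/225=1.111111
k=0 src: V=1.1111
k=1 load: inc=1.111111, refl=1.111111·0.500000=0.5556; V=0.000000+1.111111+0.555556=1.6667
k=2 src: inc=0.555556, refl=0.555556·0.777778=0.4321; V=1.111111+0.555556+0.432099=2.0988
k=3 load: inc=0.432099, refl=0.432099·0.500000=0.2160; V=1.666667+0.432099+0.216049=2.3148
k=4 src: inc=0.216049, refl=0.216049·0.777778=0.1680; V=2.098765+0.216049+0.168038=2.4829
k=5 load: inc=0.168038, refl=0.168038·0.500000=0.0840; V=2.314815+0.168038+0.084019=2.5669
k=6 src: inc=0.084019, refl=0.084019·0.777778=0.0653; V=2.482853+0.084019+0.065348=2.6322
k=7 load: inc=0.065348, refl=0.065348·0.500000=0.0327; V=2.566872+0.065348+0.032674=2.6649
k=8 src: inc=0.032674, refl=0.032674·0.777778=0.0254; V=2.632221+0.032674+0.025413=2.6903

0 0 source 1.1111
1 5 load 1.6667
2 10 source 2.0988
3 15 load 2.3148
4 20 source 2.4829
5 25 load 2.5669
6 30 source 2.6322
7 35 load 2.6649
8 40 source 2.6903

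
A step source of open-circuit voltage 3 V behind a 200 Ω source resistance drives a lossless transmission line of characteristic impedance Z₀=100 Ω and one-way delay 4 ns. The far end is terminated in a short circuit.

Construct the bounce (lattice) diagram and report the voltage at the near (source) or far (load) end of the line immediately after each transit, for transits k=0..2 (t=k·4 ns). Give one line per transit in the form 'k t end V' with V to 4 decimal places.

0 0 source 1.0000
1 4 load 0.0000
2 8 source -0.3333

Γ_L=-1.000000, Γ_S=0.333333; launch V₁=3·100/300=1.000000
k=0 src: V=1.0000
k=1 load: inc=1.000000, refl=1.000000·-1.000000=-1.0000; V=0.000000+1.000000+-1.000000=0.0000
k=2 src: inc=-1.000000, refl=-1.000000·0.333333=-0.3333; V=1.000000+-1.000000+-0.333333=-0.3333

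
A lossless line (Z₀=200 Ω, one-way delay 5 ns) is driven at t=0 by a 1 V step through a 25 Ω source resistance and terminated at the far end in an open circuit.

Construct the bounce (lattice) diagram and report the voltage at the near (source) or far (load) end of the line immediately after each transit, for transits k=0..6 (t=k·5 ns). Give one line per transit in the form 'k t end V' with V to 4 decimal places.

Γ_L=1.000000, Γ_S=-0.777778; launch V₁=1·200/225=0.888889
k=0 src: V=0.8889
k=1 load: inc=0.888889, refl=0.888889·1.000000=0.8889; V=0.000000+0.888889+0.888889=1.7778
k=2 src: inc=0.888889, refl=0.888889·-0.777778=-0.6914; V=0.888889+0.888889+-0.691358=1.0864
k=3 load: inc=-0.691358, refl=-0.691358·1.000000=-0.6914; V=1.777778+-0.691358+-0.691358=0.3951
k=4 src: inc=-0.691358, refl=-0.691358·-0.777778=0.5377; V=1.086420+-0.691358+0.537723=0.9328
k=5 load: inc=0.537723, refl=0.537723·1.000000=0.5377; V=0.395062+0.537723+0.537723=1.4705
k=6 src: inc=0.537723, refl=0.537723·-0.777778=-0.4182; V=0.932785+0.537723+-0.418229=1.0523

0 0 source 0.8889
1 5 load 1.7778
2 10 source 1.0864
3 15 load 0.3951
4 20 source 0.9328
5 25 load 1.4705
6 30 source 1.0523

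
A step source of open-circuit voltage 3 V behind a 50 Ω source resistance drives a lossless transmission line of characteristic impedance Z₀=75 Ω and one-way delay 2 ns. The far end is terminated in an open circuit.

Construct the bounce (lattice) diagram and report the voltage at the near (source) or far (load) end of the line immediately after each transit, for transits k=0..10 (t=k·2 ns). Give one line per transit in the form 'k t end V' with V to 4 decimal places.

Γ_L=1.000000, Γ_S=-0.200000; launch V₁=3·75/125=1.800000
k=0 src: V=1.8000
k=1 load: inc=1.800000, refl=1.800000·1.000000=1.8000; V=0.000000+1.800000+1.800000=3.6000
k=2 src: inc=1.800000, refl=1.800000·-0.200000=-0.3600; V=1.800000+1.800000+-0.360000=3.2400
k=3 load: inc=-0.360000, refl=-0.360000·1.000000=-0.3600; V=3.600000+-0.360000+-0.360000=2.8800
k=4 src: inc=-0.360000, refl=-0.360000·-0.200000=0.0720; V=3.240000+-0.360000+0.072000=2.9520
k=5 load: inc=0.072000, refl=0.072000·1.000000=0.0720; V=2.880000+0.072000+0.072000=3.0240
k=6 src: inc=0.072000, refl=0.072000·-0.200000=-0.0144; V=2.952000+0.072000+-0.014400=3.0096
k=7 load: inc=-0.014400, refl=-0.014400·1.000000=-0.0144; V=3.024000+-0.014400+-0.014400=2.9952
k=8 src: inc=-0.014400, refl=-0.014400·-0.200000=0.0029; V=3.009600+-0.014400+0.002880=2.9981
k=9 load: inc=0.002880, refl=0.002880·1.000000=0.0029; V=2.995200+0.002880+0.002880=3.0010
k=10 src: inc=0.002880, refl=0.002880·-0.200000=-0.0006; V=2.998080+0.002880+-0.000576=3.0004

0 0 source 1.8000
1 2 load 3.6000
2 4 source 3.2400
3 6 load 2.8800
4 8 source 2.9520
5 10 load 3.0240
6 12 source 3.0096
7 14 load 2.9952
8 16 source 2.9981
9 18 load 3.0010
10 20 source 3.0004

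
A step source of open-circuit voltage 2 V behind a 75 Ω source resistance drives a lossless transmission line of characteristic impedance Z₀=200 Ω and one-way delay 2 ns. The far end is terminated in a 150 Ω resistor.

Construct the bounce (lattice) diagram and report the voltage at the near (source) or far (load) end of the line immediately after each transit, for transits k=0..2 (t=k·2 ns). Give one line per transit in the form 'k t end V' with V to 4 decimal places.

0 0 source 1.4545
1 2 load 1.2468
2 4 source 1.3412

Γ_L=-0.142857, Γ_S=-0.454545; launch V₁=2·200/275=1.454545
k=0 src: V=1.4545
k=1 load: inc=1.454545, refl=1.454545·-0.142857=-0.2078; V=0.000000+1.454545+-0.207792=1.2468
k=2 src: inc=-0.207792, refl=-0.207792·-0.454545=0.0945; V=1.454545+-0.207792+0.094451=1.3412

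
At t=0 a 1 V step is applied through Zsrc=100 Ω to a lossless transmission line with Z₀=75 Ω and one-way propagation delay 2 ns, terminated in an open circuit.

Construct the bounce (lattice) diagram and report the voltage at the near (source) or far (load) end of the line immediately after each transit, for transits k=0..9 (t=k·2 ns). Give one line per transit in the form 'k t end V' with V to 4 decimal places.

Γ_L=1.000000, Γ_S=0.142857; launch V₁=1·75/175=0.428571
k=0 src: V=0.4286
k=1 load: inc=0.428571, refl=0.428571·1.000000=0.4286; V=0.000000+0.428571+0.428571=0.8571
k=2 src: inc=0.428571, refl=0.428571·0.142857=0.0612; V=0.428571+0.428571+0.061224=0.9184
k=3 load: inc=0.061224, refl=0.061224·1.000000=0.0612; V=0.857143+0.061224+0.061224=0.9796
k=4 src: inc=0.061224, refl=0.061224·0.142857=0.0087; V=0.918367+0.061224+0.008746=0.9883
k=5 load: inc=0.008746, refl=0.008746·1.000000=0.0087; V=0.979592+0.008746+0.008746=0.9971
k=6 src: inc=0.008746, refl=0.008746·0.142857=0.0012; V=0.988338+0.008746+0.001249=0.9983
k=7 load: inc=0.001249, refl=0.001249·1.000000=0.0012; V=0.997085+0.001249+0.001249=0.9996
k=8 src: inc=0.001249, refl=0.001249·0.142857=0.0002; V=0.998334+0.001249+0.000178=0.9998
k=9 load: inc=0.000178, refl=0.000178·1.000000=0.0002; V=0.999584+0.000178+0.000178=0.9999

0 0 source 0.4286
1 2 load 0.8571
2 4 source 0.9184
3 6 load 0.9796
4 8 source 0.9883
5 10 load 0.9971
6 12 source 0.9983
7 14 load 0.9996
8 16 source 0.9998
9 18 load 0.9999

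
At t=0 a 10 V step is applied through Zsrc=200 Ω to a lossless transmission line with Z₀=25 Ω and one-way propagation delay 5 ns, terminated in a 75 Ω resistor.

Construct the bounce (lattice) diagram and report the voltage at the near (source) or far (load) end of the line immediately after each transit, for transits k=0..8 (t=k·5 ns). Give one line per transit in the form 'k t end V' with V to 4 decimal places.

Γ_L=0.500000, Γ_S=0.777778; launch V₁=10·25/225=1.111111
k=0 src: V=1.1111
k=1 load: inc=1.111111, refl=1.111111·0.500000=0.5556; V=0.000000+1.111111+0.555556=1.6667
k=2 src: inc=0.555556, refl=0.555556·0.777778=0.4321; V=1.111111+0.555556+0.432099=2.0988
k=3 load: inc=0.432099, refl=0.432099·0.500000=0.2160; V=1.666667+0.432099+0.216049=2.3148
k=4 src: inc=0.216049, refl=0.216049·0.777778=0.1680; V=2.098765+0.216049+0.168038=2.4829
k=5 load: inc=0.168038, refl=0.168038·0.500000=0.0840; V=2.314815+0.168038+0.084019=2.5669
k=6 src: inc=0.084019, refl=0.084019·0.777778=0.0653; V=2.482853+0.084019+0.065348=2.6322
k=7 load: inc=0.065348, refl=0.065348·0.500000=0.0327; V=2.566872+0.065348+0.032674=2.6649
k=8 src: inc=0.032674, refl=0.032674·0.777778=0.0254; V=2.632221+0.032674+0.025413=2.6903

0 0 source 1.1111
1 5 load 1.6667
2 10 source 2.0988
3 15 load 2.3148
4 20 source 2.4829
5 25 load 2.5669
6 30 source 2.6322
7 35 load 2.6649
8 40 source 2.6903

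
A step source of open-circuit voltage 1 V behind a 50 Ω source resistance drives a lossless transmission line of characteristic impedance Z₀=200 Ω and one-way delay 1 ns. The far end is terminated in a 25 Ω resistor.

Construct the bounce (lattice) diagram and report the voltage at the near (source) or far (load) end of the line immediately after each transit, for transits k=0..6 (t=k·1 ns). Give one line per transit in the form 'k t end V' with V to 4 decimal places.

0 0 source 0.8000
1 1 load 0.1778
2 2 source 0.5511
3 3 load 0.2607
4 4 source 0.4350
5 5 load 0.2995
6 6 source 0.3808

Γ_L=-0.777778, Γ_S=-0.600000; launch V₁=1·200/250=0.800000
k=0 src: V=0.8000
k=1 load: inc=0.800000, refl=0.800000·-0.777778=-0.6222; V=0.000000+0.800000+-0.622222=0.1778
k=2 src: inc=-0.622222, refl=-0.622222·-0.600000=0.3733; V=0.800000+-0.622222+0.373333=0.5511
k=3 load: inc=0.373333, refl=0.373333·-0.777778=-0.2904; V=0.177778+0.373333+-0.290370=0.2607
k=4 src: inc=-0.290370, refl=-0.290370·-0.600000=0.1742; V=0.551111+-0.290370+0.174222=0.4350
k=5 load: inc=0.174222, refl=0.174222·-0.777778=-0.1355; V=0.260741+0.174222+-0.135506=0.2995
k=6 src: inc=-0.135506, refl=-0.135506·-0.600000=0.0813; V=0.434963+-0.135506+0.081304=0.3808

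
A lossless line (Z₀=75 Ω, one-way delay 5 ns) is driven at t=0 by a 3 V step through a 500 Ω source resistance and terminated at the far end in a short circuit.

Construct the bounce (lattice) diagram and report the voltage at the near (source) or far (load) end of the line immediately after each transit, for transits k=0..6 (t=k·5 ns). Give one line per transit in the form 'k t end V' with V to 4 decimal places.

Γ_L=-1.000000, Γ_S=0.739130; launch V₁=3·75/575=0.391304
k=0 src: V=0.3913
k=1 load: inc=0.391304, refl=0.391304·-1.000000=-0.3913; V=0.000000+0.391304+-0.391304=0.0000
k=2 src: inc=-0.391304, refl=-0.391304·0.739130=-0.2892; V=0.391304+-0.391304+-0.289225=-0.2892
k=3 load: inc=-0.289225, refl=-0.289225·-1.000000=0.2892; V=0.000000+-0.289225+0.289225=0.0000
k=4 src: inc=0.289225, refl=0.289225·0.739130=0.2138; V=-0.289225+0.289225+0.213775=0.2138
k=5 load: inc=0.213775, refl=0.213775·-1.000000=-0.2138; V=0.000000+0.213775+-0.213775=0.0000
k=6 src: inc=-0.213775, refl=-0.213775·0.739130=-0.1580; V=0.213775+-0.213775+-0.158008=-0.1580

0 0 source 0.3913
1 5 load 0.0000
2 10 source -0.2892
3 15 load 0.0000
4 20 source 0.2138
5 25 load 0.0000
6 30 source -0.1580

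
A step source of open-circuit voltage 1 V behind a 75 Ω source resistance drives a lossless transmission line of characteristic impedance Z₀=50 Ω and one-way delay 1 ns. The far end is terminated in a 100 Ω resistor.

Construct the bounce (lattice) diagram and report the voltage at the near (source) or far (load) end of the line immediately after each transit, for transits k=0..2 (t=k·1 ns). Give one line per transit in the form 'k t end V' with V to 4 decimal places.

0 0 source 0.4000
1 1 load 0.5333
2 2 source 0.5600

Γ_L=0.333333, Γ_S=0.200000; launch V₁=1·50/125=0.400000
k=0 src: V=0.4000
k=1 load: inc=0.400000, refl=0.400000·0.333333=0.1333; V=0.000000+0.400000+0.133333=0.5333
k=2 src: inc=0.133333, refl=0.133333·0.200000=0.0267; V=0.400000+0.133333+0.026667=0.5600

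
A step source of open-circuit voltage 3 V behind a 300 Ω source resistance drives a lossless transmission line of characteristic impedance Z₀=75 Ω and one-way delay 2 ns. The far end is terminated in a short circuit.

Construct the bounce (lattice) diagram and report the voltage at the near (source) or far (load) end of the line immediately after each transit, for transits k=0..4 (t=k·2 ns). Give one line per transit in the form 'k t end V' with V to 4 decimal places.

0 0 source 0.6000
1 2 load 0.0000
2 4 source -0.3600
3 6 load 0.0000
4 8 source 0.2160

Γ_L=-1.000000, Γ_S=0.600000; launch V₁=3·75/375=0.600000
k=0 src: V=0.6000
k=1 load: inc=0.600000, refl=0.600000·-1.000000=-0.6000; V=0.000000+0.600000+-0.600000=0.0000
k=2 src: inc=-0.600000, refl=-0.600000·0.600000=-0.3600; V=0.600000+-0.600000+-0.360000=-0.3600
k=3 load: inc=-0.360000, refl=-0.360000·-1.000000=0.3600; V=0.000000+-0.360000+0.360000=0.0000
k=4 src: inc=0.360000, refl=0.360000·0.600000=0.2160; V=-0.360000+0.360000+0.216000=0.2160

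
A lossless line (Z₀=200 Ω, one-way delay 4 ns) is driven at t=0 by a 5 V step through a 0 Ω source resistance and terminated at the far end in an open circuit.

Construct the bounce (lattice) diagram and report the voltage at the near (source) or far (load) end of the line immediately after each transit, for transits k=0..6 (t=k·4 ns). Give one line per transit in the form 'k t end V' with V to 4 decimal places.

0 0 source 5.0000
1 4 load 10.0000
2 8 source 5.0000
3 12 load 0.0000
4 16 source 5.0000
5 20 load 10.0000
6 24 source 5.0000

Γ_L=1.000000, Γ_S=-1.000000; launch V₁=5·200/200=5.000000
k=0 src: V=5.0000
k=1 load: inc=5.000000, refl=5.000000·1.000000=5.0000; V=0.000000+5.000000+5.000000=10.0000
k=2 src: inc=5.000000, refl=5.000000·-1.000000=-5.0000; V=5.000000+5.000000+-5.000000=5.0000
k=3 load: inc=-5.000000, refl=-5.000000·1.000000=-5.0000; V=10.000000+-5.000000+-5.000000=0.0000
k=4 src: inc=-5.000000, refl=-5.000000·-1.000000=5.0000; V=5.000000+-5.000000+5.000000=5.0000
k=5 load: inc=5.000000, refl=5.000000·1.000000=5.0000; V=0.000000+5.000000+5.000000=10.0000
k=6 src: inc=5.000000, refl=5.000000·-1.000000=-5.0000; V=5.000000+5.000000+-5.000000=5.0000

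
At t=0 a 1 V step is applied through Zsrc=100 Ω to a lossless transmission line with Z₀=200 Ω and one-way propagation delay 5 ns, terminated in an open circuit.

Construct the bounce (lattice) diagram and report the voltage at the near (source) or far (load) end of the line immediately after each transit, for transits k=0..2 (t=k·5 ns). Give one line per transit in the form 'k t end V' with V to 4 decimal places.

Γ_L=1.000000, Γ_S=-0.333333; launch V₁=1·200/300=0.666667
k=0 src: V=0.6667
k=1 load: inc=0.666667, refl=0.666667·1.000000=0.6667; V=0.000000+0.666667+0.666667=1.3333
k=2 src: inc=0.666667, refl=0.666667·-0.333333=-0.2222; V=0.666667+0.666667+-0.222222=1.1111

0 0 source 0.6667
1 5 load 1.3333
2 10 source 1.1111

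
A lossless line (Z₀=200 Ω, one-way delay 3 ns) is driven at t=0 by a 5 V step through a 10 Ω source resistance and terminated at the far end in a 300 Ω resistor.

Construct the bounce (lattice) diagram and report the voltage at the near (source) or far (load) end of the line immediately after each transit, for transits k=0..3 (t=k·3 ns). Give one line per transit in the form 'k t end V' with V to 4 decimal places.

Γ_L=0.200000, Γ_S=-0.904762; launch V₁=5·200/210=4.761905
k=0 src: V=4.7619
k=1 load: inc=4.761905, refl=4.761905·0.200000=0.9524; V=0.000000+4.761905+0.952381=5.7143
k=2 src: inc=0.952381, refl=0.952381·-0.904762=-0.8617; V=4.761905+0.952381+-0.861678=4.8526
k=3 load: inc=-0.861678, refl=-0.861678·0.200000=-0.1723; V=5.714286+-0.861678+-0.172336=4.6803

0 0 source 4.7619
1 3 load 5.7143
2 6 source 4.8526
3 9 load 4.6803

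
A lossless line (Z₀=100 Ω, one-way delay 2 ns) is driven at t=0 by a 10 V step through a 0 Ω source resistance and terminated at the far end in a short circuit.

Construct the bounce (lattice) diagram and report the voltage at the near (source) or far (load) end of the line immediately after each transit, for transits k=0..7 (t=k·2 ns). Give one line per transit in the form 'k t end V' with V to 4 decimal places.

Γ_L=-1.000000, Γ_S=-1.000000; launch V₁=10·100/100=10.000000
k=0 src: V=10.0000
k=1 load: inc=10.000000, refl=10.000000·-1.000000=-10.0000; V=0.000000+10.000000+-10.000000=0.0000
k=2 src: inc=-10.000000, refl=-10.000000·-1.000000=10.0000; V=10.000000+-10.000000+10.000000=10.0000
k=3 load: inc=10.000000, refl=10.000000·-1.000000=-10.0000; V=0.000000+10.000000+-10.000000=0.0000
k=4 src: inc=-10.000000, refl=-10.000000·-1.000000=10.0000; V=10.000000+-10.000000+10.000000=10.0000
k=5 load: inc=10.000000, refl=10.000000·-1.000000=-10.0000; V=0.000000+10.000000+-10.000000=0.0000
k=6 src: inc=-10.000000, refl=-10.000000·-1.000000=10.0000; V=10.000000+-10.000000+10.000000=10.0000
k=7 load: inc=10.000000, refl=10.000000·-1.000000=-10.0000; V=0.000000+10.000000+-10.000000=0.0000

0 0 source 10.0000
1 2 load 0.0000
2 4 source 10.0000
3 6 load 0.0000
4 8 source 10.0000
5 10 load 0.0000
6 12 source 10.0000
7 14 load 0.0000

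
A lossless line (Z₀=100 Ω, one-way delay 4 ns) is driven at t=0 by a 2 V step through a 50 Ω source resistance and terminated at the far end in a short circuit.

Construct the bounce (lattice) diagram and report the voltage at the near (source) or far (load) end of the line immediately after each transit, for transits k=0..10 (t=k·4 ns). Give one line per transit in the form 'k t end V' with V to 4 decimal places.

0 0 source 1.3333
1 4 load 0.0000
2 8 source 0.4444
3 12 load 0.0000
4 16 source 0.1481
5 20 load 0.0000
6 24 source 0.0494
7 28 load 0.0000
8 32 source 0.0165
9 36 load 0.0000
10 40 source 0.0055

Γ_L=-1.000000, Γ_S=-0.333333; launch V₁=2·100/150=1.333333
k=0 src: V=1.3333
k=1 load: inc=1.333333, refl=1.333333·-1.000000=-1.3333; V=0.000000+1.333333+-1.333333=0.0000
k=2 src: inc=-1.333333, refl=-1.333333·-0.333333=0.4444; V=1.333333+-1.333333+0.444444=0.4444
k=3 load: inc=0.444444, refl=0.444444·-1.000000=-0.4444; V=0.000000+0.444444+-0.444444=0.0000
k=4 src: inc=-0.444444, refl=-0.444444·-0.333333=0.1481; V=0.444444+-0.444444+0.148148=0.1481
k=5 load: inc=0.148148, refl=0.148148·-1.000000=-0.1481; V=0.000000+0.148148+-0.148148=0.0000
k=6 src: inc=-0.148148, refl=-0.148148·-0.333333=0.0494; V=0.148148+-0.148148+0.049383=0.0494
k=7 load: inc=0.049383, refl=0.049383·-1.000000=-0.0494; V=0.000000+0.049383+-0.049383=0.0000
k=8 src: inc=-0.049383, refl=-0.049383·-0.333333=0.0165; V=0.049383+-0.049383+0.016461=0.0165
k=9 load: inc=0.016461, refl=0.016461·-1.000000=-0.0165; V=0.000000+0.016461+-0.016461=0.0000
k=10 src: inc=-0.016461, refl=-0.016461·-0.333333=0.0055; V=0.016461+-0.016461+0.005487=0.0055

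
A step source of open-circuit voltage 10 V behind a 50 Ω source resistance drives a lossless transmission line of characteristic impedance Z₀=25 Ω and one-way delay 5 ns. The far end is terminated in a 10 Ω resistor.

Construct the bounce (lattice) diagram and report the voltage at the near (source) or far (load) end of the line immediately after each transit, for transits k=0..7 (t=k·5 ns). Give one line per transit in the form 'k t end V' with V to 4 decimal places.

Γ_L=-0.428571, Γ_S=0.333333; launch V₁=10·25/75=3.333333
k=0 src: V=3.3333
k=1 load: inc=3.333333, refl=3.333333·-0.428571=-1.4286; V=0.000000+3.333333+-1.428571=1.9048
k=2 src: inc=-1.428571, refl=-1.428571·0.333333=-0.4762; V=3.333333+-1.428571+-0.476190=1.4286
k=3 load: inc=-0.476190, refl=-0.476190·-0.428571=0.2041; V=1.904762+-0.476190+0.204082=1.6327
k=4 src: inc=0.204082, refl=0.204082·0.333333=0.0680; V=1.428571+0.204082+0.068027=1.7007
k=5 load: inc=0.068027, refl=0.068027·-0.428571=-0.0292; V=1.632653+0.068027+-0.029155=1.6715
k=6 src: inc=-0.029155, refl=-0.029155·0.333333=-0.0097; V=1.700680+-0.029155+-0.009718=1.6618
k=7 load: inc=-0.009718, refl=-0.009718·-0.428571=0.0042; V=1.671526+-0.009718+0.004165=1.6660

0 0 source 3.3333
1 5 load 1.9048
2 10 source 1.4286
3 15 load 1.6327
4 20 source 1.7007
5 25 load 1.6715
6 30 source 1.6618
7 35 load 1.6660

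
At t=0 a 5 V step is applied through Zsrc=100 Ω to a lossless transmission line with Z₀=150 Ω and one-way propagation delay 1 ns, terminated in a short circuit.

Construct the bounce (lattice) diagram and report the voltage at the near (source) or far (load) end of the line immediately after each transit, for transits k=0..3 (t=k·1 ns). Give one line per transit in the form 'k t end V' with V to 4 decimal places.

0 0 source 3.0000
1 1 load 0.0000
2 2 source 0.6000
3 3 load 0.0000

Γ_L=-1.000000, Γ_S=-0.200000; launch V₁=5·150/250=3.000000
k=0 src: V=3.0000
k=1 load: inc=3.000000, refl=3.000000·-1.000000=-3.0000; V=0.000000+3.000000+-3.000000=0.0000
k=2 src: inc=-3.000000, refl=-3.000000·-0.200000=0.6000; V=3.000000+-3.000000+0.600000=0.6000
k=3 load: inc=0.600000, refl=0.600000·-1.000000=-0.6000; V=0.000000+0.600000+-0.600000=0.0000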